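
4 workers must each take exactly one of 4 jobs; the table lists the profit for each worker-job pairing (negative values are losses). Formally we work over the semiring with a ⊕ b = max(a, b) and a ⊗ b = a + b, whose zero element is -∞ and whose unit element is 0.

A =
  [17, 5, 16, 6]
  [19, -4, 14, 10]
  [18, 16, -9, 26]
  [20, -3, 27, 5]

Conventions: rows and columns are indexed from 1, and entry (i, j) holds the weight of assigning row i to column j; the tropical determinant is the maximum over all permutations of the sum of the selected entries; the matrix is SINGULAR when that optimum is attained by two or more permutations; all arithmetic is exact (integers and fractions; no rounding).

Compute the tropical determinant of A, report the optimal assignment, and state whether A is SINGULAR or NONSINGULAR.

σ = (1, 2, 3, 4): 17 + (-4) + (-9) + 5 = 9
σ = (1, 2, 4, 3): 17 + (-4) + 26 + 27 = 66
σ = (1, 3, 2, 4): 17 + 14 + 16 + 5 = 52
σ = (1, 3, 4, 2): 17 + 14 + 26 + (-3) = 54
σ = (1, 4, 2, 3): 17 + 10 + 16 + 27 = 70
σ = (1, 4, 3, 2): 17 + 10 + (-9) + (-3) = 15
σ = (2, 1, 3, 4): 5 + 19 + (-9) + 5 = 20
σ = (2, 1, 4, 3): 5 + 19 + 26 + 27 = 77
σ = (2, 3, 1, 4): 5 + 14 + 18 + 5 = 42
σ = (2, 3, 4, 1): 5 + 14 + 26 + 20 = 65
σ = (2, 4, 1, 3): 5 + 10 + 18 + 27 = 60
σ = (2, 4, 3, 1): 5 + 10 + (-9) + 20 = 26
σ = (3, 1, 2, 4): 16 + 19 + 16 + 5 = 56
σ = (3, 1, 4, 2): 16 + 19 + 26 + (-3) = 58
σ = (3, 2, 1, 4): 16 + (-4) + 18 + 5 = 35
σ = (3, 2, 4, 1): 16 + (-4) + 26 + 20 = 58
σ = (3, 4, 1, 2): 16 + 10 + 18 + (-3) = 41
σ = (3, 4, 2, 1): 16 + 10 + 16 + 20 = 62
σ = (4, 1, 2, 3): 6 + 19 + 16 + 27 = 68
σ = (4, 1, 3, 2): 6 + 19 + (-9) + (-3) = 13
σ = (4, 2, 1, 3): 6 + (-4) + 18 + 27 = 47
σ = (4, 2, 3, 1): 6 + (-4) + (-9) + 20 = 13
σ = (4, 3, 1, 2): 6 + 14 + 18 + (-3) = 35
σ = (4, 3, 2, 1): 6 + 14 + 16 + 20 = 56
Optimal value attained by: σ = (2, 1, 4, 3).
Answer: det⊕(A) = 77; verdict: NONSINGULAR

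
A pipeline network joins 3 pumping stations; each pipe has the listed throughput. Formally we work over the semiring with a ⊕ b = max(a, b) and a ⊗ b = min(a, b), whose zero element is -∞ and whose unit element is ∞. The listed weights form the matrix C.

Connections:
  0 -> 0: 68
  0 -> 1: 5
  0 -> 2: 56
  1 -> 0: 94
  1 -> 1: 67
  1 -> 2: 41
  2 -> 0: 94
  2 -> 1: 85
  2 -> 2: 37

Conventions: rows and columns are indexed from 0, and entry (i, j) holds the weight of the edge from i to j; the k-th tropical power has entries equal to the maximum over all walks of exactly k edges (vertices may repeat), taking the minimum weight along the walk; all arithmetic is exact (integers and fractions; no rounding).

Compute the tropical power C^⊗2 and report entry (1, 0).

C^⊗2:
  [68, 56, 56]
  [68, 67, 56]
  [85, 67, 56]
Key observation: the optimum is the walk 1->0->0, with weight 94 min 68 = 68.
Optimal value attained by: walk 1->0->0.
Answer: (C^⊗2)[1][0] = 68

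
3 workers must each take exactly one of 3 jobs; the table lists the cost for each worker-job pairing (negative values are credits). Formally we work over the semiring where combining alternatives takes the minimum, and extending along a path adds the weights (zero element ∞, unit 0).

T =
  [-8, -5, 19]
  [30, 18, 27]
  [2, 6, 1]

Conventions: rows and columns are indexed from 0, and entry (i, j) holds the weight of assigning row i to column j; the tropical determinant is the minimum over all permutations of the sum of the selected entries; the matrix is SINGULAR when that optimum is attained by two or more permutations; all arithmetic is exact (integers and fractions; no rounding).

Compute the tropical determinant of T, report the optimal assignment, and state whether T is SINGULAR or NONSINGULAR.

σ = (0, 1, 2): (-8) + 18 + 1 = 11
σ = (0, 2, 1): (-8) + 27 + 6 = 25
σ = (1, 0, 2): (-5) + 30 + 1 = 26
σ = (1, 2, 0): (-5) + 27 + 2 = 24
σ = (2, 0, 1): 19 + 30 + 6 = 55
σ = (2, 1, 0): 19 + 18 + 2 = 39
Optimal value attained by: σ = (0, 1, 2).
Answer: det⊕(T) = 11; verdict: NONSINGULAR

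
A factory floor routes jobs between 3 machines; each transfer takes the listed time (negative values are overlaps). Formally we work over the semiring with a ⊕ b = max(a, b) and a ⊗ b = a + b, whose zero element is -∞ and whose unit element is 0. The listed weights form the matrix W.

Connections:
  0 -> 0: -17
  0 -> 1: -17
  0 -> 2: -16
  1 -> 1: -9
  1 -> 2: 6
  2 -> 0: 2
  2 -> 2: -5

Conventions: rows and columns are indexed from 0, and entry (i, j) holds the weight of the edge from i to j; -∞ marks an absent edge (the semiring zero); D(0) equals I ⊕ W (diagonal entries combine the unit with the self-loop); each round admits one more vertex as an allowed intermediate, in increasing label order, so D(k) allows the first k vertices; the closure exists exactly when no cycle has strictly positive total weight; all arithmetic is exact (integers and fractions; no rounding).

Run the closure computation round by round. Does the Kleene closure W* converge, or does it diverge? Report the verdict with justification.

D(0):
  [0, -17, -16]
  [-∞, 0, 6]
  [2, -∞, 0]
D(1):
  [0, -17, -16]
  [-∞, 0, 6]
  [2, -15, 0]
D(2):
  [0, -17, -11]
  [-∞, 0, 6]
  [2, -15, 0]
D(3):
  [0, -17, -11]
  [8, 0, 6]
  [2, -15, 0]
Key observation: every diagonal entry stays at the unit through all rounds, so no improving cycle exists.
Answer: CONVERGES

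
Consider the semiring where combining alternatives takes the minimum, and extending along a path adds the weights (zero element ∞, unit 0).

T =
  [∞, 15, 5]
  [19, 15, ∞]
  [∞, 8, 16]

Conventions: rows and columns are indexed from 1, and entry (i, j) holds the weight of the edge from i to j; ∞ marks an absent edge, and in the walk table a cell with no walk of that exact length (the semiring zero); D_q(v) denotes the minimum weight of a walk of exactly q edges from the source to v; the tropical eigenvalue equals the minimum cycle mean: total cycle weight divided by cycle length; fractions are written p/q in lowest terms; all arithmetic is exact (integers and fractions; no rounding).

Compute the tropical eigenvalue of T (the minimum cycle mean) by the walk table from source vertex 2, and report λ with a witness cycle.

q=0: [∞, 0, ∞]
q=1: [19, 15, ∞]
q=2: [34, 30, 24]
q=3: [49, 32, 39]
Optimal cycle mean attained by: cycle 1->3->2->1, total 5 + 8 + 19, length 3.
Answer: λ = 32/3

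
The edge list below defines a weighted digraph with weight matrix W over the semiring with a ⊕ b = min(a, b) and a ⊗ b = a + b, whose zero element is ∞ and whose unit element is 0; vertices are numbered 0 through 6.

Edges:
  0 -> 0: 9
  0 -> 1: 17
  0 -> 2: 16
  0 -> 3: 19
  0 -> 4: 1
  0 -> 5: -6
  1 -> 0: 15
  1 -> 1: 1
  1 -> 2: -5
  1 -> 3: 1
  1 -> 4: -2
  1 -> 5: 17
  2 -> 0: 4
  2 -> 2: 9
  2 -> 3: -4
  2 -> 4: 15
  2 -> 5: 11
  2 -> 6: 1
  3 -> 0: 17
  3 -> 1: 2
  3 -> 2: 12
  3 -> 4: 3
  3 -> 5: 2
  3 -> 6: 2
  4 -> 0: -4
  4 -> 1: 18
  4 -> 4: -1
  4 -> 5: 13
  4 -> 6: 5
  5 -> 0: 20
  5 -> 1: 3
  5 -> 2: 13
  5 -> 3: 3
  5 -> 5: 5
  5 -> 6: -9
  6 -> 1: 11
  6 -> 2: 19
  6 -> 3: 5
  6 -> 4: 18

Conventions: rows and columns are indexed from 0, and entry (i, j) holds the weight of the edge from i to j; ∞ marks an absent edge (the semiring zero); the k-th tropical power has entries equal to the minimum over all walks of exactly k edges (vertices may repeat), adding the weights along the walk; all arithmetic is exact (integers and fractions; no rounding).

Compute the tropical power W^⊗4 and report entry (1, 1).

W^⊗2:
  [-3, -3, 7, -3, 0, -1, -15]
  [-6, 2, -4, -9, -3, 3, -4]
  [11, -2, 8, 5, -1, -2, -2]
  [-1, 3, -3, 3, 0, 7, -7]
  [-5, 13, 12, 10, -3, -10, 4]
  [17, 2, -2, -4, 1, 5, -4]
  [14, 7, 6, 12, 8, 7, 7]
W^⊗3:
  [-4, -4, -8, -10, -5, -9, -10]
  [-7, -7, -3, -8, -6, -12, -7]
  [-5, -1, -7, -1, -4, 3, -11]
  [-4, 4, -2, -7, -1, -7, -2]
  [-7, -7, 3, -7, -4, -11, -19]
  [-3, -2, -3, -6, -1, -2, -4]
  [4, 8, 2, 2, 5, 8, -2]
W^⊗4:
  [-9, -8, -9, -12, -7, -10, -18]
  [-10, -9, -12, -9, -9, -13, -21]
  [-8, 0, -6, -11, -5, -11, -6]
  [-5, -5, -1, -6, -4, -10, -16]
  [-8, -8, -12, -14, -9, -13, -20]
  [-5, -4, -7, -7, -4, -9, -11]
  [1, 4, 3, -2, 4, -2, -1]
Key observation: the optimum is the walk 1->4->0->5->1, with weight (-2) + (-4) + (-6) + 3 = -9.
Optimal value attained by: walk 1->4->0->5->1.
Answer: (W^⊗4)[1][1] = -9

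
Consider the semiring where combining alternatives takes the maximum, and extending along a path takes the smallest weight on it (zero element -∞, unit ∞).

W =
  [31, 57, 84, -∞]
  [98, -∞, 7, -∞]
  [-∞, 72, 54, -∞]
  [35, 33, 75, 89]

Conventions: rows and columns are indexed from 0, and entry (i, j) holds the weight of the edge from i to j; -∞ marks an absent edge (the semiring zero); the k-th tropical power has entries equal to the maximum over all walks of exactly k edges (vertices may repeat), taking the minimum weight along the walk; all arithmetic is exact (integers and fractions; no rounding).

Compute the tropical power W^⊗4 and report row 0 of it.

W^⊗2:
  [57, 72, 54, -∞]
  [31, 57, 84, -∞]
  [72, 54, 54, -∞]
  [35, 72, 75, 89]
W^⊗3:
  [72, 57, 57, -∞]
  [57, 72, 54, -∞]
  [54, 57, 72, -∞]
  [72, 72, 75, 89]
W^⊗4:
  [57, 57, 72, -∞]
  [72, 57, 57, -∞]
  [57, 72, 54, -∞]
  [72, 72, 75, 89]
Answer: row 0 of W^⊗4 = [57, 57, 72, -∞]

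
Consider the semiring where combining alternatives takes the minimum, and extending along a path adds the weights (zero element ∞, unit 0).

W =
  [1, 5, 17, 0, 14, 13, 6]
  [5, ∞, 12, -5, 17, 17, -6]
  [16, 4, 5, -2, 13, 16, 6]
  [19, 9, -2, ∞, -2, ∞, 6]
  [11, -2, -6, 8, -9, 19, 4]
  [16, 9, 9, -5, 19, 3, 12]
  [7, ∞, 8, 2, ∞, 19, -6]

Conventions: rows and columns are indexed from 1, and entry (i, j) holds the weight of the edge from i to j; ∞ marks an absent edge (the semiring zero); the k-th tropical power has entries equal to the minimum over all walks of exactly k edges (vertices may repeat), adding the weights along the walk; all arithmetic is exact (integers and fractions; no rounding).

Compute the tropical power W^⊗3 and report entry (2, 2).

W^⊗2:
  [2, 6, -2, 0, -2, 14, -1]
  [1, 4, -7, -4, -7, 13, -12]
  [9, 7, -4, -1, -4, 19, -2]
  [9, -4, -8, -4, -11, 14, 0]
  [2, -11, -15, -8, -18, 10, -8]
  [14, 4, -7, -2, -7, 6, 1]
  [1, 11, 0, -4, 0, 13, -12]
W^⊗3:
  [3, -4, -8, -4, -11, 14, -7]
  [-5, -9, -13, -10, -16, 7, -18]
  [5, -6, -10, -6, -13, 12, -8]
  [0, -13, -17, -10, -20, 8, -10]
  [-7, -20, -24, -17, -27, 1, -17]
  [4, -9, -13, -9, -16, 9, -5]
  [-5, -2, -6, -10, -9, 7, -18]
Key observation: the optimum is the walk 2->4->5->2, with weight (-5) + (-2) + (-2) = -9.
Optimal value attained by: walk 2->4->5->2.
Answer: (W^⊗3)[2][2] = -9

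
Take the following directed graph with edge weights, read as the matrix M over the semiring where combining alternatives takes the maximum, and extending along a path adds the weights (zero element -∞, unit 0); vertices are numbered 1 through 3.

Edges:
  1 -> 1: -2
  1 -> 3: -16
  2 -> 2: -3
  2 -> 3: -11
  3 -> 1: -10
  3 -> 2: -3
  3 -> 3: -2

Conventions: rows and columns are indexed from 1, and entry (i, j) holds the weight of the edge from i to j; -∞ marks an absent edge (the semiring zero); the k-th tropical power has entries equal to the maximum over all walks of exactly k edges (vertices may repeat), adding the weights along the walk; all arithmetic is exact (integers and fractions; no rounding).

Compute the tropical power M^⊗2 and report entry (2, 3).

M^⊗2:
  [-4, -19, -18]
  [-21, -6, -13]
  [-12, -5, -4]
Key observation: the optimum is the walk 2->3->3, with weight (-11) + (-2) = -13.
Optimal value attained by: walk 2->3->3.
Answer: (M^⊗2)[2][3] = -13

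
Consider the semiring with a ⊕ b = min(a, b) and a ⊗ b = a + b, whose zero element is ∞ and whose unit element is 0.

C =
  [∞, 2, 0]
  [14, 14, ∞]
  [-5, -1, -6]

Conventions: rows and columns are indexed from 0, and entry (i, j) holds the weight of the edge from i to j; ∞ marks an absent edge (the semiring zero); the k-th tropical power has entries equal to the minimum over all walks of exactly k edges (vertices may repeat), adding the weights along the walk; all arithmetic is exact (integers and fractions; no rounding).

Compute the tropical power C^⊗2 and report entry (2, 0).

C^⊗2:
  [-5, -1, -6]
  [28, 16, 14]
  [-11, -7, -12]
Key observation: the optimum is the walk 2->2->0, with weight (-6) + (-5) = -11.
Optimal value attained by: walk 2->2->0.
Answer: (C^⊗2)[2][0] = -11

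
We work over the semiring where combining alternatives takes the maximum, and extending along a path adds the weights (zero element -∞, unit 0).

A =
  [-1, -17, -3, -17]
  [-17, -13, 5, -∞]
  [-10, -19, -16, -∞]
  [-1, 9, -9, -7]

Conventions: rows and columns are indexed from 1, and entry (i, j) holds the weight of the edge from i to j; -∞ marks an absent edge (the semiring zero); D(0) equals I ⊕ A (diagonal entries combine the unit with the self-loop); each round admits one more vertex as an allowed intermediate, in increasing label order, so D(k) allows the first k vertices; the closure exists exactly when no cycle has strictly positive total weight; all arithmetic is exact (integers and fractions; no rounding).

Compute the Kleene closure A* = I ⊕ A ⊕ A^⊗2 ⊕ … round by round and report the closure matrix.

D(0):
  [0, -17, -3, -17]
  [-17, 0, 5, -∞]
  [-10, -19, 0, -∞]
  [-1, 9, -9, 0]
D(1):
  [0, -17, -3, -17]
  [-17, 0, 5, -34]
  [-10, -19, 0, -27]
  [-1, 9, -4, 0]
D(2):
  [0, -17, -3, -17]
  [-17, 0, 5, -34]
  [-10, -19, 0, -27]
  [-1, 9, 14, 0]
D(3):
  [0, -17, -3, -17]
  [-5, 0, 5, -22]
  [-10, -19, 0, -27]
  [4, 9, 14, 0]
D(4):
  [0, -8, -3, -17]
  [-5, 0, 5, -22]
  [-10, -18, 0, -27]
  [4, 9, 14, 0]
Answer: A* = [[0, -8, -3, -17], [-5, 0, 5, -22], [-10, -18, 0, -27], [4, 9, 14, 0]]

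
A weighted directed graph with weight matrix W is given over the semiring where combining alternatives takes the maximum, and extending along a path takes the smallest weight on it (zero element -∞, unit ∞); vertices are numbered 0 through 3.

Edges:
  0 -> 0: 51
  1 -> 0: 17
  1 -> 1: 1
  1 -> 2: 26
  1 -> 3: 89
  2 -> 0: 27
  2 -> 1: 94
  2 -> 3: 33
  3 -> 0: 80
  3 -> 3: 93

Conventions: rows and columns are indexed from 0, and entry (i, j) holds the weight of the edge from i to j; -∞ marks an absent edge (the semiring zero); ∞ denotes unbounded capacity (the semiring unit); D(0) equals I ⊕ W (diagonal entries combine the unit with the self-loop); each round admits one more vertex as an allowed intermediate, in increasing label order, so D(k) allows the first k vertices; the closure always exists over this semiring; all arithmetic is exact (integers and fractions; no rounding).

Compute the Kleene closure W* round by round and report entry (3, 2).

D(0):
  [∞, -∞, -∞, -∞]
  [17, ∞, 26, 89]
  [27, 94, ∞, 33]
  [80, -∞, -∞, ∞]
D(1):
  [∞, -∞, -∞, -∞]
  [17, ∞, 26, 89]
  [27, 94, ∞, 33]
  [80, -∞, -∞, ∞]
D(2):
  [∞, -∞, -∞, -∞]
  [17, ∞, 26, 89]
  [27, 94, ∞, 89]
  [80, -∞, -∞, ∞]
D(3):
  [∞, -∞, -∞, -∞]
  [26, ∞, 26, 89]
  [27, 94, ∞, 89]
  [80, -∞, -∞, ∞]
D(4):
  [∞, -∞, -∞, -∞]
  [80, ∞, 26, 89]
  [80, 94, ∞, 89]
  [80, -∞, -∞, ∞]
Answer: W*[3][2] = -∞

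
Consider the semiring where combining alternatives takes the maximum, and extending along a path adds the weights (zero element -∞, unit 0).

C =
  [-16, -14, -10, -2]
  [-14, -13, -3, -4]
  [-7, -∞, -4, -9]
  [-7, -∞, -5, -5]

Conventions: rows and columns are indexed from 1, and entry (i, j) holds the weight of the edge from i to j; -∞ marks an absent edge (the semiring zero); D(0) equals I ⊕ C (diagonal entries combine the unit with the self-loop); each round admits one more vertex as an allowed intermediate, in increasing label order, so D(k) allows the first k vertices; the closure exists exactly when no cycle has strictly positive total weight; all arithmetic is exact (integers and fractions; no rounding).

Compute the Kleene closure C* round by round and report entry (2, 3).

D(0):
  [0, -14, -10, -2]
  [-14, 0, -3, -4]
  [-7, -∞, 0, -9]
  [-7, -∞, -5, 0]
D(1):
  [0, -14, -10, -2]
  [-14, 0, -3, -4]
  [-7, -21, 0, -9]
  [-7, -21, -5, 0]
D(2):
  [0, -14, -10, -2]
  [-14, 0, -3, -4]
  [-7, -21, 0, -9]
  [-7, -21, -5, 0]
D(3):
  [0, -14, -10, -2]
  [-10, 0, -3, -4]
  [-7, -21, 0, -9]
  [-7, -21, -5, 0]
D(4):
  [0, -14, -7, -2]
  [-10, 0, -3, -4]
  [-7, -21, 0, -9]
  [-7, -21, -5, 0]
Answer: C*[2][3] = -3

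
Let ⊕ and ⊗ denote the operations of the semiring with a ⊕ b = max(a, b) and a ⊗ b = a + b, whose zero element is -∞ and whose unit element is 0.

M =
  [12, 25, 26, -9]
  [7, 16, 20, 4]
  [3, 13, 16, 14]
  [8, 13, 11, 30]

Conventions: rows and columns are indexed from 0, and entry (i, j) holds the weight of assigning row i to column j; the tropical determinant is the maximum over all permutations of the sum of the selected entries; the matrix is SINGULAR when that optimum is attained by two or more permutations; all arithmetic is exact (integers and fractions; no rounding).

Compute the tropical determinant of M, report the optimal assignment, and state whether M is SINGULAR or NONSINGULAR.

σ = (0, 1, 2, 3): 12 + 16 + 16 + 30 = 74
σ = (0, 1, 3, 2): 12 + 16 + 14 + 11 = 53
σ = (0, 2, 1, 3): 12 + 20 + 13 + 30 = 75
σ = (0, 2, 3, 1): 12 + 20 + 14 + 13 = 59
σ = (0, 3, 1, 2): 12 + 4 + 13 + 11 = 40
σ = (0, 3, 2, 1): 12 + 4 + 16 + 13 = 45
σ = (1, 0, 2, 3): 25 + 7 + 16 + 30 = 78
σ = (1, 0, 3, 2): 25 + 7 + 14 + 11 = 57
σ = (1, 2, 0, 3): 25 + 20 + 3 + 30 = 78
σ = (1, 2, 3, 0): 25 + 20 + 14 + 8 = 67
σ = (1, 3, 0, 2): 25 + 4 + 3 + 11 = 43
σ = (1, 3, 2, 0): 25 + 4 + 16 + 8 = 53
σ = (2, 0, 1, 3): 26 + 7 + 13 + 30 = 76
σ = (2, 0, 3, 1): 26 + 7 + 14 + 13 = 60
σ = (2, 1, 0, 3): 26 + 16 + 3 + 30 = 75
σ = (2, 1, 3, 0): 26 + 16 + 14 + 8 = 64
σ = (2, 3, 0, 1): 26 + 4 + 3 + 13 = 46
σ = (2, 3, 1, 0): 26 + 4 + 13 + 8 = 51
σ = (3, 0, 1, 2): (-9) + 7 + 13 + 11 = 22
σ = (3, 0, 2, 1): (-9) + 7 + 16 + 13 = 27
σ = (3, 1, 0, 2): (-9) + 16 + 3 + 11 = 21
σ = (3, 1, 2, 0): (-9) + 16 + 16 + 8 = 31
σ = (3, 2, 0, 1): (-9) + 20 + 3 + 13 = 27
σ = (3, 2, 1, 0): (-9) + 20 + 13 + 8 = 32
Optimal value attained by: σ = (1, 0, 2, 3).
Answer: det⊕(M) = 78; verdict: SINGULAR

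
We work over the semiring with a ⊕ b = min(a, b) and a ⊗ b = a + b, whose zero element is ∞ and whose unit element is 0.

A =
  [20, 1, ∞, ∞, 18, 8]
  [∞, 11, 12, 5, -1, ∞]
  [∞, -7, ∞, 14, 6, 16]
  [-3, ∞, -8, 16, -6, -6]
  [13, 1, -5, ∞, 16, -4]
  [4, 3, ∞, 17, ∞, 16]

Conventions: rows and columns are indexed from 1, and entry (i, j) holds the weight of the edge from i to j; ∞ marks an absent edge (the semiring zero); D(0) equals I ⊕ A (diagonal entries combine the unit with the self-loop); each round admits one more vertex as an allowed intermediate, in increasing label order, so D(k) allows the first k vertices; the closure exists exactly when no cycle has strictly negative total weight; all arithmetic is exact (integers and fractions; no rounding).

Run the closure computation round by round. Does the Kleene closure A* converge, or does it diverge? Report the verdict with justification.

D(0):
  [0, 1, ∞, ∞, 18, 8]
  [∞, 0, 12, 5, -1, ∞]
  [∞, -7, 0, 14, 6, 16]
  [-3, ∞, -8, 0, -6, -6]
  [13, 1, -5, ∞, 0, -4]
  [4, 3, ∞, 17, ∞, 0]
D(1):
  [0, 1, ∞, ∞, 18, 8]
  [∞, 0, 12, 5, -1, ∞]
  [∞, -7, 0, 14, 6, 16]
  [-3, -2, -8, 0, -6, -6]
  [13, 1, -5, ∞, 0, -4]
  [4, 3, ∞, 17, 22, 0]
D(2):
  [0, 1, 13, 6, 0, 8]
  [∞, 0, 12, 5, -1, ∞]
  [∞, -7, 0, -2, -8, 16]
  [-3, -2, -8, 0, -6, -6]
  [13, 1, -5, 6, 0, -4]
  [4, 3, 15, 8, 2, 0]
Detection: at round 3, diagonal entry (4, 4) turns strictly negative.
Key observation: the cycle 4->3->2->4 has total weight (-8) + (-7) + 5, which is strictly negative.
Answer: DIVERGES — negative cycle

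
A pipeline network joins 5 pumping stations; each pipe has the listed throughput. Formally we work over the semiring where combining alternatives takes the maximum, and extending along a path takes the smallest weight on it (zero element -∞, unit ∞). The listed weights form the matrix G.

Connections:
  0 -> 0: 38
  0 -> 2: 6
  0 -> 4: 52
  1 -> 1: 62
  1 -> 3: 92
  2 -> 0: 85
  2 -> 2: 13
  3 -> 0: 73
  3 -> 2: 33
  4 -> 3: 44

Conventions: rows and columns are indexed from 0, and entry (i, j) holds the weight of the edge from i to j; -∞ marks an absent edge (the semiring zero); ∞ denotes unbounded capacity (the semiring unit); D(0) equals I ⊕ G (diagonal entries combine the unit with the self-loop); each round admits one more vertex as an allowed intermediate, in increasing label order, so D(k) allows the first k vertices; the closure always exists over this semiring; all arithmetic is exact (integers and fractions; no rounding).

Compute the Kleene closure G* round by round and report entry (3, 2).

D(0):
  [∞, -∞, 6, -∞, 52]
  [-∞, ∞, -∞, 92, -∞]
  [85, -∞, ∞, -∞, -∞]
  [73, -∞, 33, ∞, -∞]
  [-∞, -∞, -∞, 44, ∞]
D(1):
  [∞, -∞, 6, -∞, 52]
  [-∞, ∞, -∞, 92, -∞]
  [85, -∞, ∞, -∞, 52]
  [73, -∞, 33, ∞, 52]
  [-∞, -∞, -∞, 44, ∞]
D(2):
  [∞, -∞, 6, -∞, 52]
  [-∞, ∞, -∞, 92, -∞]
  [85, -∞, ∞, -∞, 52]
  [73, -∞, 33, ∞, 52]
  [-∞, -∞, -∞, 44, ∞]
D(3):
  [∞, -∞, 6, -∞, 52]
  [-∞, ∞, -∞, 92, -∞]
  [85, -∞, ∞, -∞, 52]
  [73, -∞, 33, ∞, 52]
  [-∞, -∞, -∞, 44, ∞]
D(4):
  [∞, -∞, 6, -∞, 52]
  [73, ∞, 33, 92, 52]
  [85, -∞, ∞, -∞, 52]
  [73, -∞, 33, ∞, 52]
  [44, -∞, 33, 44, ∞]
D(5):
  [∞, -∞, 33, 44, 52]
  [73, ∞, 33, 92, 52]
  [85, -∞, ∞, 44, 52]
  [73, -∞, 33, ∞, 52]
  [44, -∞, 33, 44, ∞]
Answer: G*[3][2] = 33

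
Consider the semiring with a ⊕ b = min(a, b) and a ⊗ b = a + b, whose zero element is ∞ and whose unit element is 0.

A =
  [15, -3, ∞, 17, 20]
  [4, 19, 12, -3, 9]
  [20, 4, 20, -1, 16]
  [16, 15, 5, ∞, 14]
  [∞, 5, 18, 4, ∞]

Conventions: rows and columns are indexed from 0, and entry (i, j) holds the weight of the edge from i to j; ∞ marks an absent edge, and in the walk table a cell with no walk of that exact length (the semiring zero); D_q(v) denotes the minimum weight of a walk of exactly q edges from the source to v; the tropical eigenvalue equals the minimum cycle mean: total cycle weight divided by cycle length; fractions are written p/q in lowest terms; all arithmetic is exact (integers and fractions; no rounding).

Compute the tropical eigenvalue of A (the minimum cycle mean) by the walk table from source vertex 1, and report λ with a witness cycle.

q=0: [∞, 0, ∞, ∞, ∞]
q=1: [4, 19, 12, -3, 9]
q=2: [13, 1, 2, 11, 11]
q=3: [5, 6, 13, -2, 10]
q=4: [10, 2, 3, 3, 12]
q=5: [6, 7, 8, -1, 11]
Optimal cycle mean attained by: cycle 0->1->0, total (-3) + 4, length 2.
Answer: λ = 1/2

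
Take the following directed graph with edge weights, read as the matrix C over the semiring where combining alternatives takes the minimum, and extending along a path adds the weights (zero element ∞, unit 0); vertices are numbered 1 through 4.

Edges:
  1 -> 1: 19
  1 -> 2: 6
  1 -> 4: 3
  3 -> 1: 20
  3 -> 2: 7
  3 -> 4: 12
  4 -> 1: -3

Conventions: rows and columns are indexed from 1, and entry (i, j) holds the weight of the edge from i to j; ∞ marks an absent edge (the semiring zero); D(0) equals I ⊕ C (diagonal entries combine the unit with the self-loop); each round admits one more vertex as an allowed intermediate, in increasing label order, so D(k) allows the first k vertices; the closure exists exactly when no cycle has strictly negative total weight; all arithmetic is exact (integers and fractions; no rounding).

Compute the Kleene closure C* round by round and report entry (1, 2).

D(0):
  [0, 6, ∞, 3]
  [∞, 0, ∞, ∞]
  [20, 7, 0, 12]
  [-3, ∞, ∞, 0]
D(1):
  [0, 6, ∞, 3]
  [∞, 0, ∞, ∞]
  [20, 7, 0, 12]
  [-3, 3, ∞, 0]
D(2):
  [0, 6, ∞, 3]
  [∞, 0, ∞, ∞]
  [20, 7, 0, 12]
  [-3, 3, ∞, 0]
D(3):
  [0, 6, ∞, 3]
  [∞, 0, ∞, ∞]
  [20, 7, 0, 12]
  [-3, 3, ∞, 0]
D(4):
  [0, 6, ∞, 3]
  [∞, 0, ∞, ∞]
  [9, 7, 0, 12]
  [-3, 3, ∞, 0]
Answer: C*[1][2] = 6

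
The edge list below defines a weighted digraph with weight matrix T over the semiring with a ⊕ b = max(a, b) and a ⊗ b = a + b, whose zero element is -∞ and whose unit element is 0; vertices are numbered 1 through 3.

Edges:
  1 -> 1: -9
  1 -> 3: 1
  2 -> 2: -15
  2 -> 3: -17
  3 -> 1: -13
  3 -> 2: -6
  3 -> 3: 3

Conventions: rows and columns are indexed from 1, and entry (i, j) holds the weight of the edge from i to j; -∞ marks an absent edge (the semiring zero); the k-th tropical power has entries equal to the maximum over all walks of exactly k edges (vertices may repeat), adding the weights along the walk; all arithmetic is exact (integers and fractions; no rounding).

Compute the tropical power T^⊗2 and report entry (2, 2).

T^⊗2:
  [-12, -5, 4]
  [-30, -23, -14]
  [-10, -3, 6]
Key observation: the optimum is the walk 2->3->2, with weight (-17) + (-6) = -23.
Optimal value attained by: walk 2->3->2.
Answer: (T^⊗2)[2][2] = -23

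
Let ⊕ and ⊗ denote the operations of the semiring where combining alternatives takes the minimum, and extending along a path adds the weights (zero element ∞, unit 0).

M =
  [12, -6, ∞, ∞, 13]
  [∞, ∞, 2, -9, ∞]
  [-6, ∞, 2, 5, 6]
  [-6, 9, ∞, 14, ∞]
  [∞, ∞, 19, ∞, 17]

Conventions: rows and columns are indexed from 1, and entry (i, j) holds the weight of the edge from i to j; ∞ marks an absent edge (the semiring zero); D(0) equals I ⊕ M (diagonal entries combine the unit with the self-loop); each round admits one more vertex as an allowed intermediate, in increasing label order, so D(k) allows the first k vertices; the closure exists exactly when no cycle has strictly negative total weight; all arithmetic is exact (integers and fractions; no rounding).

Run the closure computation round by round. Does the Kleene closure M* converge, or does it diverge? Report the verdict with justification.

D(0):
  [0, -6, ∞, ∞, 13]
  [∞, 0, 2, -9, ∞]
  [-6, ∞, 0, 5, 6]
  [-6, 9, ∞, 0, ∞]
  [∞, ∞, 19, ∞, 0]
D(1):
  [0, -6, ∞, ∞, 13]
  [∞, 0, 2, -9, ∞]
  [-6, -12, 0, 5, 6]
  [-6, -12, ∞, 0, 7]
  [∞, ∞, 19, ∞, 0]
Detection: at round 2, diagonal entry (3, 3) turns strictly negative.
Key observation: the cycle 3->1->2->3 has total weight (-6) + (-6) + 2, which is strictly negative.
Answer: DIVERGES — negative cycle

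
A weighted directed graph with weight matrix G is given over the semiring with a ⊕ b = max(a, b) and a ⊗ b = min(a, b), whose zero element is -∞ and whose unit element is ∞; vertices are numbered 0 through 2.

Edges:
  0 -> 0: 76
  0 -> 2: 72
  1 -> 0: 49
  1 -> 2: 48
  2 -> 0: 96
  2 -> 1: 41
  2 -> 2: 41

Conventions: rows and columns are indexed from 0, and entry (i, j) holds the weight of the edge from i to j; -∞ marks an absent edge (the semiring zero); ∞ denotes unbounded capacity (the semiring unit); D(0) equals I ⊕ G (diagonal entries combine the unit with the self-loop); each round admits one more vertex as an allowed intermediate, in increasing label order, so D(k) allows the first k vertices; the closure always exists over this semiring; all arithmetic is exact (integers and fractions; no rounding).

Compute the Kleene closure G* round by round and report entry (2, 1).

D(0):
  [∞, -∞, 72]
  [49, ∞, 48]
  [96, 41, ∞]
D(1):
  [∞, -∞, 72]
  [49, ∞, 49]
  [96, 41, ∞]
D(2):
  [∞, -∞, 72]
  [49, ∞, 49]
  [96, 41, ∞]
D(3):
  [∞, 41, 72]
  [49, ∞, 49]
  [96, 41, ∞]
Answer: G*[2][1] = 41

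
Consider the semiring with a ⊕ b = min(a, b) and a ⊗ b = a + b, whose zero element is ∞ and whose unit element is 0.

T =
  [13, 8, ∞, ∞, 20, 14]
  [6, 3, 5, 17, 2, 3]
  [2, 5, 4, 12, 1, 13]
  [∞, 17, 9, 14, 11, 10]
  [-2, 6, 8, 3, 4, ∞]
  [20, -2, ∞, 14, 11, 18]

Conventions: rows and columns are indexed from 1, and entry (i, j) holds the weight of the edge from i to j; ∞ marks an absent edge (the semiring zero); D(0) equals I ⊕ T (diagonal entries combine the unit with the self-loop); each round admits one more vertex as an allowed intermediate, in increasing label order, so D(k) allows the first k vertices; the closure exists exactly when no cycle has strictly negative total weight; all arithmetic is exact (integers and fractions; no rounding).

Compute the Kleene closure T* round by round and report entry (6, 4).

D(0):
  [0, 8, ∞, ∞, 20, 14]
  [6, 0, 5, 17, 2, 3]
  [2, 5, 0, 12, 1, 13]
  [∞, 17, 9, 0, 11, 10]
  [-2, 6, 8, 3, 0, ∞]
  [20, -2, ∞, 14, 11, 0]
D(1):
  [0, 8, ∞, ∞, 20, 14]
  [6, 0, 5, 17, 2, 3]
  [2, 5, 0, 12, 1, 13]
  [∞, 17, 9, 0, 11, 10]
  [-2, 6, 8, 3, 0, 12]
  [20, -2, ∞, 14, 11, 0]
D(2):
  [0, 8, 13, 25, 10, 11]
  [6, 0, 5, 17, 2, 3]
  [2, 5, 0, 12, 1, 8]
  [23, 17, 9, 0, 11, 10]
  [-2, 6, 8, 3, 0, 9]
  [4, -2, 3, 14, 0, 0]
D(3):
  [0, 8, 13, 25, 10, 11]
  [6, 0, 5, 17, 2, 3]
  [2, 5, 0, 12, 1, 8]
  [11, 14, 9, 0, 10, 10]
  [-2, 6, 8, 3, 0, 9]
  [4, -2, 3, 14, 0, 0]
D(4):
  [0, 8, 13, 25, 10, 11]
  [6, 0, 5, 17, 2, 3]
  [2, 5, 0, 12, 1, 8]
  [11, 14, 9, 0, 10, 10]
  [-2, 6, 8, 3, 0, 9]
  [4, -2, 3, 14, 0, 0]
D(5):
  [0, 8, 13, 13, 10, 11]
  [0, 0, 5, 5, 2, 3]
  [-1, 5, 0, 4, 1, 8]
  [8, 14, 9, 0, 10, 10]
  [-2, 6, 8, 3, 0, 9]
  [-2, -2, 3, 3, 0, 0]
D(6):
  [0, 8, 13, 13, 10, 11]
  [0, 0, 5, 5, 2, 3]
  [-1, 5, 0, 4, 1, 8]
  [8, 8, 9, 0, 10, 10]
  [-2, 6, 8, 3, 0, 9]
  [-2, -2, 3, 3, 0, 0]
Answer: T*[6][4] = 3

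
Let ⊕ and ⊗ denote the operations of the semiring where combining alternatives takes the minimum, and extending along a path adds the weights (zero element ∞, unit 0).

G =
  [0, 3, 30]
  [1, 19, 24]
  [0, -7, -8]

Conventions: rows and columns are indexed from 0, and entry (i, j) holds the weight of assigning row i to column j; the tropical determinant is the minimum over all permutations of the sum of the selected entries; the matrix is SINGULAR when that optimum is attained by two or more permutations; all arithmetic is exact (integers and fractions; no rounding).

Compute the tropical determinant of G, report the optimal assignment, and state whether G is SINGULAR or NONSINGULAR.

σ = (0, 1, 2): 0 + 19 + (-8) = 11
σ = (0, 2, 1): 0 + 24 + (-7) = 17
σ = (1, 0, 2): 3 + 1 + (-8) = -4
σ = (1, 2, 0): 3 + 24 + 0 = 27
σ = (2, 0, 1): 30 + 1 + (-7) = 24
σ = (2, 1, 0): 30 + 19 + 0 = 49
Optimal value attained by: σ = (1, 0, 2).
Answer: det⊕(G) = -4; verdict: NONSINGULAR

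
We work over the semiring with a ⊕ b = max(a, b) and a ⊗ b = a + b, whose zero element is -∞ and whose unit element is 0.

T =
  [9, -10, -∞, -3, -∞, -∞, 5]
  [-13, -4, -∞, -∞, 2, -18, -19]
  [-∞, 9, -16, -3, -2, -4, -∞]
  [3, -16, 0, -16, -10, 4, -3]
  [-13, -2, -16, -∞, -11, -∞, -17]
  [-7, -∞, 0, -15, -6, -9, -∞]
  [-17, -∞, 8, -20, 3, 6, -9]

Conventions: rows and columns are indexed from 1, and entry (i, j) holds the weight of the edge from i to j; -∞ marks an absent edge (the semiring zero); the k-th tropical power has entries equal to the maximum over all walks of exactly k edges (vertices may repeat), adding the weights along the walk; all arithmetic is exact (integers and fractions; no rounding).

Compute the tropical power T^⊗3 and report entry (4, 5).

T^⊗2:
  [18, -1, 13, 6, 8, 11, 14]
  [-4, 0, -11, -16, -2, -13, -8]
  [0, 5, -3, -19, 11, 1, -6]
  [12, 9, 5, 0, 0, 3, 8]
  [-4, -6, -9, -16, 0, -11, -8]
  [2, 9, -9, -3, -2, -4, -2]
  [-1, 17, 6, 5, 6, 4, -12]
T^⊗3:
  [27, 22, 22, 15, 17, 20, 23]
  [5, -2, 0, -7, 2, -2, 1]
  [9, 9, 2, -3, 7, 0, 5]
  [21, 14, 16, 9, 11, 14, 17]
  [5, 0, 0, -7, -4, -2, 1]
  [11, 5, 6, -1, 11, 4, 7]
  [8, 15, 5, 3, 19, 9, 4]
Key observation: the optimum is the walk 4->1->7->5, with weight 3 + 5 + 3 = 11.
Optimal value attained by: walk 4->1->7->5.
Answer: (T^⊗3)[4][5] = 11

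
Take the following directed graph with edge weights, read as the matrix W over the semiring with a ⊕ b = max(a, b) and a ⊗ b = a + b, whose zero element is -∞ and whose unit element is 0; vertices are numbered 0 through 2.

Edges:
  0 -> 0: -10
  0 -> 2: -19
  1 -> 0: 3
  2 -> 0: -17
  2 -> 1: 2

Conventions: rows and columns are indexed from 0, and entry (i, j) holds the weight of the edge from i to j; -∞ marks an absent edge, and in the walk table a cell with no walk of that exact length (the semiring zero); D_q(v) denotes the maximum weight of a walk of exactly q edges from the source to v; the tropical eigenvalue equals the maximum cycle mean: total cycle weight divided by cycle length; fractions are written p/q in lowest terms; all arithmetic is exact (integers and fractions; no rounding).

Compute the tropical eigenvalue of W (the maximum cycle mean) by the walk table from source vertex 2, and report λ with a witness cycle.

q=0: [-∞, -∞, 0]
q=1: [-17, 2, -∞]
q=2: [5, -∞, -36]
q=3: [-5, -34, -14]
Optimal cycle mean attained by: cycle 0->2->1->0, total (-19) + 2 + 3, length 3.
Answer: λ = -14/3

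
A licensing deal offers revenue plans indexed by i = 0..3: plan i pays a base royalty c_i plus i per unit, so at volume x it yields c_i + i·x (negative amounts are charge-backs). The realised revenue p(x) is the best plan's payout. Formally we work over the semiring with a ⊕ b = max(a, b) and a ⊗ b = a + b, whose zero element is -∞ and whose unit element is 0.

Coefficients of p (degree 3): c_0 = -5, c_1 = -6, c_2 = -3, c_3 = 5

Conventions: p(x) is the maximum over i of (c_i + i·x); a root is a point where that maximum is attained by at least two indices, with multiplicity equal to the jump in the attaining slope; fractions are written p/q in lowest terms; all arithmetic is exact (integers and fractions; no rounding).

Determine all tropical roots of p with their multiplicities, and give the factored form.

hull edge (i=0, c=-5) to (i=3, c=5): slope 10/3, span 3
Factored form: p(x) = 5 ⊗ (x ⊕ (-10/3)) ⊗ (x ⊕ (-10/3)) ⊗ (x ⊕ (-10/3))
Answer: roots = -10/3 (mult 3)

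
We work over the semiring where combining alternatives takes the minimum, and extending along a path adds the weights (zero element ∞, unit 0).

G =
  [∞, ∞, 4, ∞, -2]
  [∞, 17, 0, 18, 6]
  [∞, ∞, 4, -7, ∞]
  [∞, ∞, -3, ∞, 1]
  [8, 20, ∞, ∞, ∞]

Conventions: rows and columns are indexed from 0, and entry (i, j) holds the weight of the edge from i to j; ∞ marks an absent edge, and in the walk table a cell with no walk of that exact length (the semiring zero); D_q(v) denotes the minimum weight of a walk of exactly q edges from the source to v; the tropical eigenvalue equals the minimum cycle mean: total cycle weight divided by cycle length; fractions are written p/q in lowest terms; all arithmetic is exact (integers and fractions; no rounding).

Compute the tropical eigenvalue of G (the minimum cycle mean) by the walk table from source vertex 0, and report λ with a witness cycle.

q=0: [0, ∞, ∞, ∞, ∞]
q=1: [∞, ∞, 4, ∞, -2]
q=2: [6, 18, 8, -3, ∞]
q=3: [∞, 35, -6, 1, -2]
q=4: [6, 18, -2, -13, 2]
q=5: [10, 22, -16, -9, -12]
Optimal cycle mean attained by: cycle 2->3->2, total (-7) + (-3), length 2.
Answer: λ = -5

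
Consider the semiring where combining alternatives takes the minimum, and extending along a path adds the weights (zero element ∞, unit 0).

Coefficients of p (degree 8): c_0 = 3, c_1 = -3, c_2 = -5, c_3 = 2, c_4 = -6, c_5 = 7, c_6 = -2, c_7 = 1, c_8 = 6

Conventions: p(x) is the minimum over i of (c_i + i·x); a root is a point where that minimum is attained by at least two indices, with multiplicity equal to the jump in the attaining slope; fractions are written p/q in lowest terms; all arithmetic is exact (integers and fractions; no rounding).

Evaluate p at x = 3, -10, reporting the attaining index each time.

p(3) = min(3+0·3=3, -3+1·3=0, -5+2·3=1, 2+3·3=11, -6+4·3=6, 7+5·3=22, -2+6·3=16, 1+7·3=22, 6+8·3=30) = 0 (attained by i=1)
p(-10) = min(3+0·(-10)=3, -3+1·(-10)=-13, -5+2·(-10)=-25, 2+3·(-10)=-28, -6+4·(-10)=-46, 7+5·(-10)=-43, -2+6·(-10)=-62, 1+7·(-10)=-69, 6+8·(-10)=-74) = -74 (attained by i=8)
Answer: p(3) = 0; p(-10) = -74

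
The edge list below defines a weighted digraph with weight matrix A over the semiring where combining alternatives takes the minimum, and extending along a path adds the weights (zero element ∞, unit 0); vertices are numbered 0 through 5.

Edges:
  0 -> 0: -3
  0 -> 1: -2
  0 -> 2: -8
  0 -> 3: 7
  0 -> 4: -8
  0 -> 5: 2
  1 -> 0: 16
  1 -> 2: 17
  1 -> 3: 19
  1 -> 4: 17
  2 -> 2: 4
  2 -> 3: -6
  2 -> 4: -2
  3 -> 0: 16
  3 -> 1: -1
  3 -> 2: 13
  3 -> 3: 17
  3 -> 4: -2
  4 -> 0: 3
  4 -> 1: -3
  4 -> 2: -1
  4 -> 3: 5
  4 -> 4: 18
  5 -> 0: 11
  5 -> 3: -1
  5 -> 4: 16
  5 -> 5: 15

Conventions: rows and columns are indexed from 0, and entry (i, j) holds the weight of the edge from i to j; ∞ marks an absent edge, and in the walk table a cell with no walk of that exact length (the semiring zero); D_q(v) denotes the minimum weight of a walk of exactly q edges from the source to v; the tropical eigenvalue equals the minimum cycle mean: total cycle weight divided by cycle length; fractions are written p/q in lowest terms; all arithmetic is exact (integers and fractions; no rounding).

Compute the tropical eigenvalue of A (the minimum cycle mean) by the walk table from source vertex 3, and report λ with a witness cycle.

q=0: [∞, ∞, ∞, 0, ∞, ∞]
q=1: [16, -1, 13, 17, -2, ∞]
q=2: [1, -5, -3, 3, 8, 18]
q=3: [-2, -1, -7, -9, -7, 3]
q=4: [-5, -10, -10, -13, -11, 0]
q=5: [-8, -14, -13, -16, -15, -3]
q=6: [-12, -18, -16, -19, -18, -6]
Optimal cycle mean attained by: cycle 0->2->3->4->0, total (-8) + (-6) + (-2) + 3, length 4.
Answer: λ = -13/4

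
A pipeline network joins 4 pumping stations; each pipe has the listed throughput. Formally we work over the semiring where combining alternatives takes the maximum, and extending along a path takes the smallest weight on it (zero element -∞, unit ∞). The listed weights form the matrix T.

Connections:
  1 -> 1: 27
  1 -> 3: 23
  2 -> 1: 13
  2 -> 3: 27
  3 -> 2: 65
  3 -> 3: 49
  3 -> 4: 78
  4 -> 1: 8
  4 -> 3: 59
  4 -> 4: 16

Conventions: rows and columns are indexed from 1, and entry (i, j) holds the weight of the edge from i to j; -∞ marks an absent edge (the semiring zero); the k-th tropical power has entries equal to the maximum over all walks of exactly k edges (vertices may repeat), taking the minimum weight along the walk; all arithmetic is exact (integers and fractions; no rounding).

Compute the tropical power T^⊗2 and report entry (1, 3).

T^⊗2:
  [27, 23, 23, 23]
  [13, 27, 27, 27]
  [13, 49, 59, 49]
  [8, 59, 49, 59]
Key observation: the optimum is the walk 1->1->3, with weight 27 min 23 = 23.
Optimal value attained by: walk 1->1->3.
Answer: (T^⊗2)[1][3] = 23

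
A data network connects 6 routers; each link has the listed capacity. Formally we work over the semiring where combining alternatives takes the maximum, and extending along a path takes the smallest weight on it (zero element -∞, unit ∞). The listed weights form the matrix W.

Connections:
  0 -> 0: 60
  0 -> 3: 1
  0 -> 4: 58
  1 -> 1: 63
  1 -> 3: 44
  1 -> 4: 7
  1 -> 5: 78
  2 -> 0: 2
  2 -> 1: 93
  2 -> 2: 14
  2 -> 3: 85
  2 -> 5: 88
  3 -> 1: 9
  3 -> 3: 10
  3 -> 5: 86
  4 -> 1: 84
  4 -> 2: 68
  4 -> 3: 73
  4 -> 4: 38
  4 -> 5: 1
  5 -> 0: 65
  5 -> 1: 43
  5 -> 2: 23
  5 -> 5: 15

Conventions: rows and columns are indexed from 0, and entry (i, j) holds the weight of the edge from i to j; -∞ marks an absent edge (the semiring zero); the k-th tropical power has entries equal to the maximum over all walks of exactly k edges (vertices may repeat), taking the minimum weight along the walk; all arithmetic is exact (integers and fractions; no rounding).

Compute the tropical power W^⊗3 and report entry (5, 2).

W^⊗2:
  [60, 58, 58, 58, 58, 1]
  [65, 63, 23, 44, 7, 63]
  [65, 63, 23, 44, 7, 85]
  [65, 43, 23, 10, 7, 15]
  [2, 68, 38, 68, 38, 78]
  [60, 43, 15, 43, 58, 43]
W^⊗3:
  [60, 58, 58, 58, 58, 58]
  [63, 63, 23, 44, 58, 63]
  [65, 63, 23, 44, 58, 63]
  [60, 43, 15, 43, 58, 43]
  [65, 63, 38, 44, 38, 68]
  [60, 58, 58, 58, 58, 43]
Key observation: the optimum is the walk 5->0->4->2, with weight 65 min 58 min 68 = 58.
Optimal value attained by: walk 5->0->4->2.
Answer: (W^⊗3)[5][2] = 58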